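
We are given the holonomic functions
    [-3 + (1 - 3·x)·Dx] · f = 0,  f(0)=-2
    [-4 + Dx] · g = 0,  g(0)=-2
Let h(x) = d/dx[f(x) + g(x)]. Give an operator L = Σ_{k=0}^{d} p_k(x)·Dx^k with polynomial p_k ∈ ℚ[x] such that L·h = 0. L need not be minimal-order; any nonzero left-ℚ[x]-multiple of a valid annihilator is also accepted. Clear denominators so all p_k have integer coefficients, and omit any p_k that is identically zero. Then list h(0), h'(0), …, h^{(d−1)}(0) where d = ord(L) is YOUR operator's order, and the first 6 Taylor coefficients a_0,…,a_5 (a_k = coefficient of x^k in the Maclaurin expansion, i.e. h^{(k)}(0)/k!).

f: a_k = -2, -6, -18, -54, -162, -486, …
g: a_k = -2, -8, -16, -64/3, -64/3, -256/15, …
L₀ := lclm(L_f,L_g); ord L₀ ≤ 1+1.
h=h₀': d/dx-closure on L₀ ⇒ L.
L = (60 + 144·x) + (-19 - 48·x + 72·x^2)·Dx + (1 + 3·x - 18·x^2)·Dx^2  (order 2).
h: a_k = -14, -68, -226, -2200/3, -7546/3, -132244/15, …
ICs: h(0) = -14, h′(0) = -68.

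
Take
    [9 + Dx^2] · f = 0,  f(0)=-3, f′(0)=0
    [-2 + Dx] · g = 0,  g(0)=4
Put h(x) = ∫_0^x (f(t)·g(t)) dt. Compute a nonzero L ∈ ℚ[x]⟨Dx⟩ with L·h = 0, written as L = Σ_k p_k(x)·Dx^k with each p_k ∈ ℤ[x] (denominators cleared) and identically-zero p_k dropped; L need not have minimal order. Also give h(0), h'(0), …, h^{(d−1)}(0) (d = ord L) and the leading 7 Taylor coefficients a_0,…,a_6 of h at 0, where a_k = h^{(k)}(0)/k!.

f: a_k = -3, 0, 27/2, 0, -81/8, 0, 243/80, …
g: a_k = 4, 8, 8, 16/3, 8/3, 16/15, 16/45, …
f·g: L₀ = L_f ⊗_s L_g, ord ≤ 2·1.
Integrate: L := L₀·Dx.
L = 13·Dx - 4·Dx^2 + Dx^3  (order 3).
h: a_k = 0, -12, -12, 10, 23, 119/10, -61/30, …
ICs: h(0) = 0, h′(0) = -12, h′′(0) = -24.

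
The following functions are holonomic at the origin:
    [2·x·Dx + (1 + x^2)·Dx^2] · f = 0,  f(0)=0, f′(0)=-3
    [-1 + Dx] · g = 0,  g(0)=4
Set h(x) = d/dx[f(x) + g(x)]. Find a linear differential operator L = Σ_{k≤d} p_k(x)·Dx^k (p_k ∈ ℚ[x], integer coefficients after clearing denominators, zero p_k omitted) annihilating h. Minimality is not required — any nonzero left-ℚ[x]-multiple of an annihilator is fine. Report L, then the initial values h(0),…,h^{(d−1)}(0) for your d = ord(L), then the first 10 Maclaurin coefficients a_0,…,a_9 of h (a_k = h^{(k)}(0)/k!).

L = (2 - 4·x - 2·x^2) + (-3 + 3·x + x^2 - x^3)·Dx + (1 + x + x^2 + x^3)·Dx^2  (order 2).
h: a_k = 1, 4, 5, 2/3, -17/6, 1/30, 541/180, 1/1260, -30239/10080, 1/90720, …
ICs: h(0) = 1, h′(0) = 4.

f: a_k = 0, -3, 0, 1, 0, -3/5, 0, 3/7, 0, -1/3, …
g: a_k = 4, 4, 2, 2/3, 1/6, 1/30, 1/180, 1/1260, 1/10080, 1/90720, …
Sum ⇒ L₀ = lclm(L_f,L_g) in ℚ(x)⟨Dx⟩.
Differentiate: ansatz ord ≤ ord L₀ ⇒ L.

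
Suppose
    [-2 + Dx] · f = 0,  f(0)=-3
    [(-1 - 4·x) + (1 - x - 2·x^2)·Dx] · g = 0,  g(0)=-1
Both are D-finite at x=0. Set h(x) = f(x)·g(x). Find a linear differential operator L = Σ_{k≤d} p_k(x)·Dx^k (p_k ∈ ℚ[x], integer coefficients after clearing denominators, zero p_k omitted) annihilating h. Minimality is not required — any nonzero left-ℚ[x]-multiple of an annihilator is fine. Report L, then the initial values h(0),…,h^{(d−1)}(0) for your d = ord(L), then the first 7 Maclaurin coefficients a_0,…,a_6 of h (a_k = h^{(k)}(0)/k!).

L = (3 + 2·x - 4·x^2) + (-1 + x + 2·x^2)·Dx  (order 1).
h: a_k = 3, 9, 21, 43, 87, 869/5, 5221/15, …
ICs: h(0) = 3.

f: a_k = -3, -6, -6, -4, -2, -4/5, -4/15, …
g: a_k = -1, -1, -3, -5, -11, -21, -43, …
Product ⇒ symmetric product L₀, ord ≤ 1.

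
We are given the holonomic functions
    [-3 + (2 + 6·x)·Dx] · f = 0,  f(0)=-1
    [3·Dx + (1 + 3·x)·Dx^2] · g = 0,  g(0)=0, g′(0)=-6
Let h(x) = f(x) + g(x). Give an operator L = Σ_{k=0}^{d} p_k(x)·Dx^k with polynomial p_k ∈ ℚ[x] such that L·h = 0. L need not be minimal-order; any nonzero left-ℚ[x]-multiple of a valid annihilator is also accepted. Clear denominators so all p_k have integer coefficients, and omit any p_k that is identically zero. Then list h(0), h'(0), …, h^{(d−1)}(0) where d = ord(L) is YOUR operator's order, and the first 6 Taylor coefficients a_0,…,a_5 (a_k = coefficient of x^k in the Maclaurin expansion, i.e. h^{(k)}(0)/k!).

L = 9·Dx + (15 + 45·x)·Dx^2 + (2 + 12·x + 18·x^2)·Dx^3  (order 3).
h: a_k = -1, -15/2, 81/8, -315/16, 5589/128, -132921/1280, …
ICs: h(0) = -1, h′(0) = -15/2, h′′(0) = 81/4.

f: a_k = -1, -3/2, 9/8, -27/16, 405/128, -1701/256, …
g: a_k = 0, -6, 9, -18, 81/2, -486/5, …
Weyl lclm of L_f,L_g ⇒ L₀ (ord ≤ 3).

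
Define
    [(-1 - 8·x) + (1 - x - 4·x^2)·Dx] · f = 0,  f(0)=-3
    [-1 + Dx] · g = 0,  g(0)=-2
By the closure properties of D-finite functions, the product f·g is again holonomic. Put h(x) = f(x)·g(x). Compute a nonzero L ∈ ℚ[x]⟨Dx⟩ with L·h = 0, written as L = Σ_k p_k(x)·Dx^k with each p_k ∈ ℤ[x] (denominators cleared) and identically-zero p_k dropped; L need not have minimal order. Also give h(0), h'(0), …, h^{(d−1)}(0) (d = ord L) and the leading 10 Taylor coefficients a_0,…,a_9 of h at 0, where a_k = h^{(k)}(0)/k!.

f: a_k = -3, -3, -15, -27, -87, -195, -543, -1323, -3495, -8787, …
g: a_k = -2, -2, -1, -1/3, -1/12, -1/60, -1/360, -1/2520, -1/20160, -1/181440, …
h₀=f·g: eliminate ⇒ L₀, order ≤ 1·1.
L = (2 + 7·x - 4·x^2) + (-1 + x + 4·x^2)·Dx  (order 1).
h: a_k = 6, 12, 39, 88, 977/4, 5963/10, 188797/120, 831287/210, 68891713/6720, 788834021/30240, …
ICs: h(0) = 6.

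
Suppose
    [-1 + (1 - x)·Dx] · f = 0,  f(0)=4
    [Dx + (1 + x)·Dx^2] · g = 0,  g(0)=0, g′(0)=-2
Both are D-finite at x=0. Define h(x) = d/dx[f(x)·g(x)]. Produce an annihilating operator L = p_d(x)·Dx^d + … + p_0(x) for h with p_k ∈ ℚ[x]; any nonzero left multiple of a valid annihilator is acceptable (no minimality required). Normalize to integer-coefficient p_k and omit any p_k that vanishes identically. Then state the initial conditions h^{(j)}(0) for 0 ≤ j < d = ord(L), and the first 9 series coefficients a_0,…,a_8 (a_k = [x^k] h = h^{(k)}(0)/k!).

L = 4 + (1 + 5·x)·Dx + (-1 + x^2)·Dx^2  (order 2).
h: a_k = -8, -8, -20, -56/3, -94/3, -148/5, -638/15, -4264/105, -1879/35, …
ICs: h(0) = -8, h′(0) = -8.

f: a_k = 4, 4, 4, 4, 4, 4, 4, 4, 4, …
g: a_k = 0, -2, 1, -2/3, 1/2, -2/5, 1/3, -2/7, 1/4, …
Sym-product of L_f,L_g gives L₀ (≤ ord 2).
Derive L from L₀ (diff closure).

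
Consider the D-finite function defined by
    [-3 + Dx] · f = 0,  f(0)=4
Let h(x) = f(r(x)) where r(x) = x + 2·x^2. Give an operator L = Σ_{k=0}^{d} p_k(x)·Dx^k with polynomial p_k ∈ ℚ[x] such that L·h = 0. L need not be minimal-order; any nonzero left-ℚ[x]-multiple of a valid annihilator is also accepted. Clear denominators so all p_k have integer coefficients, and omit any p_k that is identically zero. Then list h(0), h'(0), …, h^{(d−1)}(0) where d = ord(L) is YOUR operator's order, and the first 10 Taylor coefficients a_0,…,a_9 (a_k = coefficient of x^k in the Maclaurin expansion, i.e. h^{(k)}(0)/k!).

f: a_k = 4, 12, 18, 18, 27/2, 81/10, 81/20, 243/140, 729/1120, 243/1120, …
Substitute x→r, Dx→(1/r')Dx; clear ⇒ L₀.
L = (-3 - 12·x) + Dx  (order 1).
h: a_k = 4, 12, 42, 90, 387/2, 3321/10, 11061/20, 112887/140, 253557/224, 232389/160, …
ICs: h(0) = 4.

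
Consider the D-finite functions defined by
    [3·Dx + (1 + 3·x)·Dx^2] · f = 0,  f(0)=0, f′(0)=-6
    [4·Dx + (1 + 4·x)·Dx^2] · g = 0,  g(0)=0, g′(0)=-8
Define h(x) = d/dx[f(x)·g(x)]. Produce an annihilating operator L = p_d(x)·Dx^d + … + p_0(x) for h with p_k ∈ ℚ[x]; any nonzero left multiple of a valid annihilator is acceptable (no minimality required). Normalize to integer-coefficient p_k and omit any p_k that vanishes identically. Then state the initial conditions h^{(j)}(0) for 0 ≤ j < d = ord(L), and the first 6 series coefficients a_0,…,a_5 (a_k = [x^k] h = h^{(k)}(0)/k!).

L = (600 + 4032·x + 6912·x^2) + (854 + 8808·x + 30240·x^2 + 34560·x^3)·Dx + (172 + 2380·x + 12312·x^2 + 28224·x^3 + 24192·x^4)·Dx^2 + (7 + 122·x + 847·x^2 + 2928·x^3 + 5040·x^4 + 3456·x^5)·Dx^3  (order 3).
h: a_k = 0, 96, -504, 2176, -8820, 174096/5, …
ICs: h(0) = 0, h′(0) = 96, h′′(0) = -1008.

f: a_k = 0, -6, 9, -18, 81/2, -486/5, …
g: a_k = 0, -8, 16, -128/3, 128, -2048/5, …
f·g: L₀ = L_f ⊗_s L_g, ord ≤ 2·2.
h=h₀': d/dx-closure on L₀ ⇒ L.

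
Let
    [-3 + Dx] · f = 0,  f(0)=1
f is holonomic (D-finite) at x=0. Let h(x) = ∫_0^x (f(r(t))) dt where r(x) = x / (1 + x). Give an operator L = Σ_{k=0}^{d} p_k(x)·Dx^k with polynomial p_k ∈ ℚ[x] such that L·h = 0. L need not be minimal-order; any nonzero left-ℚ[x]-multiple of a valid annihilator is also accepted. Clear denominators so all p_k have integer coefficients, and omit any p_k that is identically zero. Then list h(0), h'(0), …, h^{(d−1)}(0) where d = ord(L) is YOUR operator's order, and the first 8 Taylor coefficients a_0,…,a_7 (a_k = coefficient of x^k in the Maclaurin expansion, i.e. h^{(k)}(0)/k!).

f: a_k = 1, 3, 9/2, 9/2, 27/8, 81/40, 81/80, 243/560, …
L₀ from L_f via x↦r, Dx↦r'^{-1}Dx.
∫: right-multiply L₀ by Dx.
L = -3·Dx + (1 + 2·x + x^2)·Dx^2  (order 2).
h: a_k = 0, 1, 3/2, 1/2, -3/8, 3/40, 7/80, -69/560, …
ICs: h(0) = 0, h′(0) = 1.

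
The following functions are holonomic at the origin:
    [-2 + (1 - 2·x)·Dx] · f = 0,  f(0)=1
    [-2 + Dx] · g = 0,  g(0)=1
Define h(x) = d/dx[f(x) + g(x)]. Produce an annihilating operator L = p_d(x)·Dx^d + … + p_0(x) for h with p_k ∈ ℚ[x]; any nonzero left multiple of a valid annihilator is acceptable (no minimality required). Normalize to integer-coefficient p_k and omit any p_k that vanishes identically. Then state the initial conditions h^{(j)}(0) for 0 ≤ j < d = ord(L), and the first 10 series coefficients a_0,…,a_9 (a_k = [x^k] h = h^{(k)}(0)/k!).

L = (16 + 16·x) + (-10 - 8·x + 8·x^2)·Dx + (1 - 4·x^2)·Dx^2  (order 2).
h: a_k = 4, 12, 28, 200/3, 484/3, 5768/15, 40328/45, 645136/315, 1451524/315, 29030408/2835, …
ICs: h(0) = 4, h′(0) = 12.

f: a_k = 1, 2, 4, 8, 16, 32, 64, 128, 256, 512, …
g: a_k = 1, 2, 2, 4/3, 2/3, 4/15, 4/45, 8/315, 2/315, 4/2835, …
Sum ⇒ L₀ = lclm(L_f,L_g) in ℚ(x)⟨Dx⟩.
h=h₀': d/dx-closure on L₀ ⇒ L.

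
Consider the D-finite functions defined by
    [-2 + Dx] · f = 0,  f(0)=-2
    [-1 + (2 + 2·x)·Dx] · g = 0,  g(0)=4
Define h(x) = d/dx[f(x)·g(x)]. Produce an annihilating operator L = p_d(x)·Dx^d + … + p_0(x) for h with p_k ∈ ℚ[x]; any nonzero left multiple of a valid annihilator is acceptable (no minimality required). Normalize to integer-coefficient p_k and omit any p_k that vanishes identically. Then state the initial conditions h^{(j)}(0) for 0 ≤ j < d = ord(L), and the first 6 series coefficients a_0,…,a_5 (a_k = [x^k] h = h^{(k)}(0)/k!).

f: a_k = -2, -4, -4, -8/3, -4/3, -8/15, …
g: a_k = 4, 2, -1/2, 1/4, -5/32, 7/64, …
L₀ := L_f ⊗_s L_g (sym. prod.), ord ≤ 1.
Derive L from L₀ (diff closure).
L = (23 + 40·x + 16·x^2) + (-10 - 18·x - 8·x^2)·Dx  (order 1).
h: a_k = -20, -46, -103/2, -449/12, -1949/96, -1643/192, …
ICs: h(0) = -20.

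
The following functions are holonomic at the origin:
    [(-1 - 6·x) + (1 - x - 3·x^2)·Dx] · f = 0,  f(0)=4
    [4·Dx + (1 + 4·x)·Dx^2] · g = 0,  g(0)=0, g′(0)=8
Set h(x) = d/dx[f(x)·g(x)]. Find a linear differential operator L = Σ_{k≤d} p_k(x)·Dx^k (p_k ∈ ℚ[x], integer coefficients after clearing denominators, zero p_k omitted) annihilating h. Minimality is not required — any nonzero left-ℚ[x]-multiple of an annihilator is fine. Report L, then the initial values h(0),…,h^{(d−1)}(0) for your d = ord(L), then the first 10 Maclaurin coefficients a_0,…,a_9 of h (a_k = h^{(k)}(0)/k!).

f: a_k = 4, 4, 16, 28, 76, 160, 388, 868, 2032, 4636, …
g: a_k = 0, 8, -16, 128/3, -128, 2048/5, -4096/3, 32768/7, -16384, 524288/9, …
h₀=f·g: eliminate ⇒ L₀, order ≤ 1·2.
Derive L from L₀ (diff closure).
L = (218 + 1080·x + 2592·x^2) + (-1 + 142·x + 1224·x^2 + 2016·x^3)·Dx + (-5 - 39·x - 37·x^2 + 228·x^3 + 288·x^4)·Dx^2  (order 2).
h: a_k = 32, -64, 704, -4480/3, 29536/3, -138368/5, 2102048/15, -49856768/105, 73622464/35, -70487872/9, …
ICs: h(0) = 32, h′(0) = -64.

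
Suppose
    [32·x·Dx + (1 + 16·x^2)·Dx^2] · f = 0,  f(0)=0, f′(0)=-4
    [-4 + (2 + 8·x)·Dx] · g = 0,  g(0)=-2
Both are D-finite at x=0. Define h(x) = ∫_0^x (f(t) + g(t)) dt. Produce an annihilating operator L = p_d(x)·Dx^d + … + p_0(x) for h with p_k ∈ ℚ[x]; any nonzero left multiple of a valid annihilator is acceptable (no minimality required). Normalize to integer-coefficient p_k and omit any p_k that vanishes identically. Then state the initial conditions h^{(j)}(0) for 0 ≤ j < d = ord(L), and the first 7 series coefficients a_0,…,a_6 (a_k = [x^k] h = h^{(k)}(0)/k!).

L = (-32 - 320·x + 1536·x^2 + 3072·x^3)·Dx^2 + (-22 - 128·x + 320·x^2 + 6144·x^3 + 10752·x^4)·Dx^3 + (-1 + 12·x + 96·x^2 + 384·x^3 + 1792·x^4 + 3072·x^5)·Dx^4  (order 4).
h: a_k = 0, -2, -4, 4/3, 10/3, 4, -652/15, …
ICs: h(0) = 0, h′(0) = -2, h′′(0) = -8, h′′′(0) = 8.

f: a_k = 0, -4, 0, 64/3, 0, -1024/5, 0, …
g: a_k = -2, -4, 4, -8, 20, -56, 168, …
f+g: L₀ = lclm(L_f,L_g), ord ≤ 2+1.
h=∫₀ˣh₀: take L = L₀·Dx.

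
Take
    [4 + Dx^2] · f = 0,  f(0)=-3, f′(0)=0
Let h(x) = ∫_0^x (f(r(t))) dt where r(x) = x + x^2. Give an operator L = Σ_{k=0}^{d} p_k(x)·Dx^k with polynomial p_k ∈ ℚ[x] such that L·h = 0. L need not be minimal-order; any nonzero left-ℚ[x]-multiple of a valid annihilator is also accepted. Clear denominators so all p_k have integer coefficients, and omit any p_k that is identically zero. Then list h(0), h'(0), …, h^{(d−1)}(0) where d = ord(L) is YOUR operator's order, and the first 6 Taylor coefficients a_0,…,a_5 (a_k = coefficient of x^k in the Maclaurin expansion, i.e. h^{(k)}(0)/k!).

L = (4 + 24·x + 48·x^2 + 32·x^3)·Dx - 2·Dx^2 + (1 + 2·x)·Dx^3  (order 3).
h: a_k = 0, -3, 0, 2, 3, 4/5, …
ICs: h(0) = 0, h′(0) = -3, h′′(0) = 0.

f: a_k = -3, 0, 6, 0, -2, 0, …
f∘r: x↦r, Dx↦Dx/r' in L_f ⇒ L₀.
∫: right-multiply L₀ by Dx.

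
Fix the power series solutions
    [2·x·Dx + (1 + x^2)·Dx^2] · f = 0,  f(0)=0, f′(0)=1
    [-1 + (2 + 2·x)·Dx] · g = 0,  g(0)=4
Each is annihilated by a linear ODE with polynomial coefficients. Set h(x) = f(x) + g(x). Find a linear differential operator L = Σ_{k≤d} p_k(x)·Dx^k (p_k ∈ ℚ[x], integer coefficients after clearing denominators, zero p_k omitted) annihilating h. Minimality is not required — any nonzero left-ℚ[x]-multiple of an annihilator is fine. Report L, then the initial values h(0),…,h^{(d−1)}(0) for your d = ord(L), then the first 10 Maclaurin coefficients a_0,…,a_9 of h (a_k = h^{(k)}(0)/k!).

f: a_k = 0, 1, 0, -1/3, 0, 1/5, 0, -1/7, 0, 1/9, …
g: a_k = 4, 2, -1/2, 1/4, -5/32, 7/64, -21/256, 33/512, -429/8192, 715/16384, …
L₀ := lclm(L_f,L_g); ord L₀ ≤ 2+1.
L = (-4 - 10·x + 12·x^2 + 6·x^3)·Dx + (-11 - 16·x + 10·x^2 + 48·x^3 + 21·x^4)·Dx^2 + (-2 + 6·x + 12·x^2 + 12·x^3 + 14·x^4 + 6·x^5)·Dx^3  (order 3).
h: a_k = 4, 3, -1/2, -1/12, -5/32, 99/320, -21/256, -281/3584, -429/8192, 22819/147456, …
ICs: h(0) = 4, h′(0) = 3, h′′(0) = -1.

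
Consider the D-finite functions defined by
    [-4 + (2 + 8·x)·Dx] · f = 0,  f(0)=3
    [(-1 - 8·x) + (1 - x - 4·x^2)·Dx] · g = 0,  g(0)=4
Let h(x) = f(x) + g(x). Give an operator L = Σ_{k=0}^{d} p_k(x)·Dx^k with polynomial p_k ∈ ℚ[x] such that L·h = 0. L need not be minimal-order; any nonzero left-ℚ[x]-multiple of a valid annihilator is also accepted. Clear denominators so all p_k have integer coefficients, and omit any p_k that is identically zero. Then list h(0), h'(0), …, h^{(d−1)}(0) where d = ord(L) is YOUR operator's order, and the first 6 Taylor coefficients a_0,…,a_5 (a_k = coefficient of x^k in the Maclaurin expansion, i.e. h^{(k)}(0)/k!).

f: a_k = 3, 6, -6, 12, -30, 84, …
g: a_k = 4, 4, 20, 36, 116, 260, …
f+g: L₀ = lclm(L_f,L_g), ord ≤ 1+1.
L = (24 + 156·x + 336·x^2 + 640·x^3) + (-14 - 96·x - 420·x^2 - 1184·x^3 - 1600·x^4)·Dx + (-1 + 11·x + 90·x^2 + 24·x^3 - 544·x^4 - 640·x^5)·Dx^2  (order 2).
h: a_k = 7, 10, 14, 48, 86, 344, …
ICs: h(0) = 7, h′(0) = 10.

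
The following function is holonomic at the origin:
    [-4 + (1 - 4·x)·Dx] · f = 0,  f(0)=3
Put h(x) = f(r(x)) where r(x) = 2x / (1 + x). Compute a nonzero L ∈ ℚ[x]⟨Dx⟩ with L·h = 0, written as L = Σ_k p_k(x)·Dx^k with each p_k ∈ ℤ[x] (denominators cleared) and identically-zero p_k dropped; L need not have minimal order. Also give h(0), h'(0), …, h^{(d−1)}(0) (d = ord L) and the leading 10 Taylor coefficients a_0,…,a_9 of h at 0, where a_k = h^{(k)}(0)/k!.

L = 8 + (-1 + 6·x + 7·x^2)·Dx  (order 1).
h: a_k = 3, 24, 168, 1176, 8232, 57624, 403368, 2823576, 19765032, 138355224, …
ICs: h(0) = 3.

f: a_k = 3, 12, 48, 192, 768, 3072, 12288, 49152, 196608, 786432, …
Change of var in L_f (x↦r) gives L₀.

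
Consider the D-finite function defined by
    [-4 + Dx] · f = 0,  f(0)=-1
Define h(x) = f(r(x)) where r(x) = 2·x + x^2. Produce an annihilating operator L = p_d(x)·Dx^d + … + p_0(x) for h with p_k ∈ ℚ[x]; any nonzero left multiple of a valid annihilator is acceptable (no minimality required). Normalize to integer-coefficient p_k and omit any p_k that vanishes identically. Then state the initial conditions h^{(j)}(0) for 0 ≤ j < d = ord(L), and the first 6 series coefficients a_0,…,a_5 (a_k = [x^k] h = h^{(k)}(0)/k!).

f: a_k = -1, -4, -8, -32/3, -32/3, -128/15, …
h₀=f(r): pull back L_f along r ⇒ L₀.
L = (-8 - 8·x) + Dx  (order 1).
h: a_k = -1, -8, -36, -352/3, -920/3, -3392/5, …
ICs: h(0) = -1.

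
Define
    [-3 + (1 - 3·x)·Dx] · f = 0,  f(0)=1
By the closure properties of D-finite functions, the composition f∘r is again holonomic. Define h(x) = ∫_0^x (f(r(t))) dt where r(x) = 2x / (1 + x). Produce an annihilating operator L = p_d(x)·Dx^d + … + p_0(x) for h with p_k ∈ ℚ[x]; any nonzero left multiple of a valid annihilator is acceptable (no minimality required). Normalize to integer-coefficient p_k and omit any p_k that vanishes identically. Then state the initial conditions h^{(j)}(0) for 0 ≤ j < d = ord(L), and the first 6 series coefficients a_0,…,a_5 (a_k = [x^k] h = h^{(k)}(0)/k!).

L = 6·Dx + (-1 + 4·x + 5·x^2)·Dx^2  (order 2).
h: a_k = 0, 1, 3, 10, 75/2, 150, …
ICs: h(0) = 0, h′(0) = 1.

f: a_k = 1, 3, 9, 27, 81, 243, …
L₀ from L_f via x↦r, Dx↦r'^{-1}Dx.
∫: right-multiply L₀ by Dx.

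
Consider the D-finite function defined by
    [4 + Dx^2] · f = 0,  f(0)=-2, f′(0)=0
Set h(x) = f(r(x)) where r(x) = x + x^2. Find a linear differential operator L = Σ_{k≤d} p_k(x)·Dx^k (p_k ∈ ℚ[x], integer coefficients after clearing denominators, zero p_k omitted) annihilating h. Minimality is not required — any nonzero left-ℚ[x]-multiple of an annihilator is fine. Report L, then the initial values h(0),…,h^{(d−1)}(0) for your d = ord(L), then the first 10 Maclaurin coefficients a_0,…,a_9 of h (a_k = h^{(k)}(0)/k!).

f: a_k = -2, 0, 4, 0, -4/3, 0, 8/45, 0, -4/315, 0, …
Change of var in L_f (x↦r) gives L₀.
L = (4 + 24·x + 48·x^2 + 32·x^3) - 2·Dx + (1 + 2·x)·Dx^2  (order 2).
h: a_k = -2, 0, 4, 8, 8/3, -16/3, -352/45, -64/15, 416/315, 1088/315, …
ICs: h(0) = -2, h′(0) = 0.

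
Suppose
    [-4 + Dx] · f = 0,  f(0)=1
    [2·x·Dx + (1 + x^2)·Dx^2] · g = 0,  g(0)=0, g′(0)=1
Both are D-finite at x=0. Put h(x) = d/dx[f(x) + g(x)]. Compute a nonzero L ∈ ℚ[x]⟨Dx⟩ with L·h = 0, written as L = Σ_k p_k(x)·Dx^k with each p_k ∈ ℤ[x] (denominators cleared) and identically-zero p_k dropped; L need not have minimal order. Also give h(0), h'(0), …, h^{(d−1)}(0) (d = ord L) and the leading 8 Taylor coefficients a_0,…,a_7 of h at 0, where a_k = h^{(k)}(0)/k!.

L = (4 - 16·x - 12·x^2 - 16·x^3) + (-9 - 13·x^2 - 8·x^4)·Dx + (2 + x + 4·x^2 + x^3 + 2·x^4)·Dx^2  (order 2).
h: a_k = 5, 16, 31, 128/3, 131/3, 512/15, 979/45, 4096/315, …
ICs: h(0) = 5, h′(0) = 16.

f: a_k = 1, 4, 8, 32/3, 32/3, 128/15, 256/45, 1024/315, …
g: a_k = 0, 1, 0, -1/3, 0, 1/5, 0, -1/7, …
h₀=f+g: left-lcm gives L₀, ord ≤ 3.
Differentiate: ansatz ord ≤ ord L₀ ⇒ L.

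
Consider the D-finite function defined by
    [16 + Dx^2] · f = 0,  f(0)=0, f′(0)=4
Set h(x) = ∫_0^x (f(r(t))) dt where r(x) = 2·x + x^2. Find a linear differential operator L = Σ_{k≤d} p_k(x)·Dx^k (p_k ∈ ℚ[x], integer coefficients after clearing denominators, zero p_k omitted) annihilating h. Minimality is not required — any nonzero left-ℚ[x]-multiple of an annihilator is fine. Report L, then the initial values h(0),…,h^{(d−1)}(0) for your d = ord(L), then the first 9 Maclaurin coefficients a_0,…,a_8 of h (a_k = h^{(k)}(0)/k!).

L = (64 + 192·x + 192·x^2 + 64·x^3)·Dx - Dx^2 + (1 + x)·Dx^3  (order 3).
h: a_k = 0, 0, 4, 4/3, -64/3, -128/5, 1568/45, 96, 10496/315, …
ICs: h(0) = 0, h′(0) = 0, h′′(0) = 8.

f: a_k = 0, 4, 0, -32/3, 0, 128/15, 0, -1024/315, 0, …
Substitute x→r, Dx→(1/r')Dx; clear ⇒ L₀.
Integrate: L := L₀·Dx.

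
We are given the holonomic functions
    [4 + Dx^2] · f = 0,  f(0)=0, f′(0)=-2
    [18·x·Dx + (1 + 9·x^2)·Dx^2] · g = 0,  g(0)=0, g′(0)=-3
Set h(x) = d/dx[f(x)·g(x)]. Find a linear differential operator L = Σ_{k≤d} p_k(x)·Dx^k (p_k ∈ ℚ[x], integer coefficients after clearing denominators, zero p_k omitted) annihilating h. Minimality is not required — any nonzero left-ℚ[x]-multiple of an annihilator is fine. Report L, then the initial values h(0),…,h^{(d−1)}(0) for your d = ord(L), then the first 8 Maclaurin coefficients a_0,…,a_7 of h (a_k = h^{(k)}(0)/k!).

L = (52480 + 1115424·x^2 + 18751824·x^4 + 15209856·x^6 + 3464208·x^8 - 11337408·x^10 + 34012224·x^12) + (31032·x + 1320624·x^3 + 10701720·x^5 + 13646880·x^7 + 18895680·x^9 + 34012224·x^11)·Dx + (13640 + 300780·x^2 + 4978584·x^4 + 5269212·x^6 + 3621672·x^8 + 2834352·x^10 + 17006112·x^12)·Dx^2 + (7758·x + 330156·x^3 + 2675430·x^5 + 3411720·x^7 + 4723920·x^9 + 8503056·x^11)·Dx^3 + (130 + 5481·x^2 + 72657·x^4 + 366687·x^6 + 688905·x^8 + 1417176·x^10 + 2125764·x^12)·Dx^4  (order 4).
h: a_k = 0, 12, 0, -88, 0, 660, 0, -83056/15, …
ICs: h(0) = 0, h′(0) = 12, h′′(0) = 0, h′′′(0) = -528.

f: a_k = 0, -2, 0, 4/3, 0, -4/15, 0, 8/315, …
g: a_k = 0, -3, 0, 9, 0, -243/5, 0, 2187/7, …
Sym-product of L_f,L_g gives L₀ (≤ ord 4).
h₀' ⇒ L via d/dx closure of L₀.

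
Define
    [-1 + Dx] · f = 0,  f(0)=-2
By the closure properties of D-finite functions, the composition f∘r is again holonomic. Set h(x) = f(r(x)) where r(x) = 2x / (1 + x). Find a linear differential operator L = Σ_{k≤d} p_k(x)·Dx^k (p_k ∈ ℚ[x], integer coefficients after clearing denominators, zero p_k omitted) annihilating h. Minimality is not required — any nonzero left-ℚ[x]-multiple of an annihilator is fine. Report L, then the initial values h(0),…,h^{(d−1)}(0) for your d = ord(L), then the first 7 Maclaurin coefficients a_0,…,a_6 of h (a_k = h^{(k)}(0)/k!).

f: a_k = -2, -2, -1, -1/3, -1/12, -1/60, -1/360, …
Change of var in L_f (x↦r) gives L₀.
L = -2 + (1 + 2·x + x^2)·Dx  (order 1).
h: a_k = -2, -4, 0, 4/3, -4/3, 4/5, -8/45, …
ICs: h(0) = -2.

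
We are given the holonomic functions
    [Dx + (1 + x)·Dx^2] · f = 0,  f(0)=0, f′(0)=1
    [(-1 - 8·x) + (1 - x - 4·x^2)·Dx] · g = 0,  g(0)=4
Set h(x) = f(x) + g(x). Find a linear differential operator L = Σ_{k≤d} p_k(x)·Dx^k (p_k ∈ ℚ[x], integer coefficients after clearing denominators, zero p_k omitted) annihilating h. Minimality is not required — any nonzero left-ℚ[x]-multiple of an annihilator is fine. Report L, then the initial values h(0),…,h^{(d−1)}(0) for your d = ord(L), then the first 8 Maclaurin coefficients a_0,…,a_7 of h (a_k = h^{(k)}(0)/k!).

L = (-74 - 562·x - 1120·x^2 - 1728·x^3 - 768·x^4)·Dx + (-52 - 576·x - 1636·x^2 - 3264·x^3 - 3488·x^4 - 1280·x^5)·Dx^2 + (11 + 41·x + 53·x^2 - 185·x^3 - 704·x^4 - 752·x^5 - 256·x^6)·Dx^3  (order 3).
h: a_k = 4, 5, 39/2, 109/3, 463/4, 1301/5, 4343/6, 12349/7, …
ICs: h(0) = 4, h′(0) = 5, h′′(0) = 39.

f: a_k = 0, 1, -1/2, 1/3, -1/4, 1/5, -1/6, 1/7, …
g: a_k = 4, 4, 20, 36, 116, 260, 724, 1764, …
Sum ⇒ L₀ = lclm(L_f,L_g) in ℚ(x)⟨Dx⟩.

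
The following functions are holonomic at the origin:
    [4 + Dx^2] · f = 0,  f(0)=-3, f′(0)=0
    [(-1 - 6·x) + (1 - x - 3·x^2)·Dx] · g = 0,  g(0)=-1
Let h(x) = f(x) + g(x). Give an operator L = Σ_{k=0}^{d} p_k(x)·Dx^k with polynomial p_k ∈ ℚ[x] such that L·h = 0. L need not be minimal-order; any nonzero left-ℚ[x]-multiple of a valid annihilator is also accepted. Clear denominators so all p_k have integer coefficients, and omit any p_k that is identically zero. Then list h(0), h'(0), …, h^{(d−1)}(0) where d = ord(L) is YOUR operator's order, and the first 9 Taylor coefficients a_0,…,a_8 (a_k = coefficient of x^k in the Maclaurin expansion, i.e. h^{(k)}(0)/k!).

L = (-92 - 608·x - 512·x^2 - 1104·x^3 - 360·x^4 - 432·x^5) + (24 - 4·x - 24·x^2 - 80·x^3 - 180·x^4 - 216·x^5 - 216·x^6)·Dx + (-23 - 152·x - 128·x^2 - 276·x^3 - 90·x^4 - 108·x^5)·Dx^2 + (6 - x - 6·x^2 - 20·x^3 - 45·x^4 - 54·x^5 - 54·x^6)·Dx^3  (order 3).
h: a_k = -4, -1, 2, -7, -21, -40, -1451/15, -217, -53342/105, …
ICs: h(0) = -4, h′(0) = -1, h′′(0) = 4.

f: a_k = -3, 0, 6, 0, -2, 0, 4/15, 0, -2/105, …
g: a_k = -1, -1, -4, -7, -19, -40, -97, -217, -508, …
f+g: L₀ = lclm(L_f,L_g), ord ≤ 2+1.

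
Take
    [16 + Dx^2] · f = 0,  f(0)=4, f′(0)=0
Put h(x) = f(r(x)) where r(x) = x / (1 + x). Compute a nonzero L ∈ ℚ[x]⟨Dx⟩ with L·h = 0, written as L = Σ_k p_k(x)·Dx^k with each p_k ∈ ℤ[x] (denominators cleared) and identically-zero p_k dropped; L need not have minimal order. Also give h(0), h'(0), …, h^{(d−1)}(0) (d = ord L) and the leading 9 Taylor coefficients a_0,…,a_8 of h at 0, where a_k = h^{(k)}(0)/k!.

f: a_k = 4, 0, -32, 0, 128/3, 0, -1024/45, 0, 2048/315, …
h₀=f(r): pull back L_f along r ⇒ L₀.
L = 16 + (2 + 6·x + 6·x^2 + 2·x^3)·Dx + (1 + 4·x + 6·x^2 + 4·x^3 + x^4)·Dx^2  (order 2).
h: a_k = 4, 0, -32, 64, -160/3, -128/3, 10976/45, -2624/5, 50272/63, …
ICs: h(0) = 4, h′(0) = 0.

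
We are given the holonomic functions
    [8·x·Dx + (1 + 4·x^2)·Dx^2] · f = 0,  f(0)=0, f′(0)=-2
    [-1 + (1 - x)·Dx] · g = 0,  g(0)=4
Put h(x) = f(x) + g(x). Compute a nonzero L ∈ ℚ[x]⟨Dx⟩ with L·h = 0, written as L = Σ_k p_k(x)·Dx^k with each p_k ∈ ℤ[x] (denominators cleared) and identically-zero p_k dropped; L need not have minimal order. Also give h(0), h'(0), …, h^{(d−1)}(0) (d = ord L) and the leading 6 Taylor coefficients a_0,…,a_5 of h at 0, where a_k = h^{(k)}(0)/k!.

f: a_k = 0, -2, 0, 8/3, 0, -32/5, …
g: a_k = 4, 4, 4, 4, 4, 4, …
Weyl lclm of L_f,L_g ⇒ L₀ (ord ≤ 3).
L = (8 - 32·x - 96·x^2)·Dx + (-7 + 8·x + 20·x^2 - 96·x^3)·Dx^2 + (1 + 3·x + 12·x^3 - 16·x^4)·Dx^3  (order 3).
h: a_k = 4, 2, 4, 20/3, 4, -12/5, …
ICs: h(0) = 4, h′(0) = 2, h′′(0) = 8.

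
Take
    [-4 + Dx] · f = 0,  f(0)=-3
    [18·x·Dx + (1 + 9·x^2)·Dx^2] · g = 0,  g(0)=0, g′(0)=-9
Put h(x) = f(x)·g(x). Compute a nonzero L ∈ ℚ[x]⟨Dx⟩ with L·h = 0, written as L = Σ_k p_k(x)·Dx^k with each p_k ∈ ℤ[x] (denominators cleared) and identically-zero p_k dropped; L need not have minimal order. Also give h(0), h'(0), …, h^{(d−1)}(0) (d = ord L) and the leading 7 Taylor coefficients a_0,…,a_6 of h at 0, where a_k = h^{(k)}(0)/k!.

f: a_k = -3, -12, -24, -32, -32, -128/5, -256/15, …
g: a_k = 0, -9, 0, 27, 0, -729/5, 0, …
L₀ := L_f ⊗_s L_g (sym. prod.), ord ≤ 2.
L = (16 - 72·x + 144·x^2) + (-8 + 18·x - 72·x^2)·Dx + (1 + 9·x^2)·Dx^2  (order 2).
h: a_k = 0, 27, 108, 135, -36, 387/5, 1116, …
ICs: h(0) = 0, h′(0) = 27.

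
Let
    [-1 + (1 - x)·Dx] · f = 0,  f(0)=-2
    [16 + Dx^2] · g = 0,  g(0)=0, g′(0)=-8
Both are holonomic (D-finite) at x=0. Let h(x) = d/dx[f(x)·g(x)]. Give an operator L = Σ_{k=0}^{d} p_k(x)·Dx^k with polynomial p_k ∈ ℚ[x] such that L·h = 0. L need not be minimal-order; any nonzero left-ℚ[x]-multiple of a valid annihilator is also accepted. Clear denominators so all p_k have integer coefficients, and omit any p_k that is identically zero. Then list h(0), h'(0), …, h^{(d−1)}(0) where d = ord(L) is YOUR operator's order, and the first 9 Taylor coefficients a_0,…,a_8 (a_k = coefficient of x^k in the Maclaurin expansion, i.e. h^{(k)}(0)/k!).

f: a_k = -2, -2, -2, -2, -2, -2, -2, -2, -2, …
g: a_k = 0, -8, 0, 64/3, 0, -256/15, 0, 2048/315, 0, …
Sym-product of L_f,L_g gives L₀ (≤ ord 2).
h=h₀': d/dx-closure on L₀ ⇒ L.
L = (14 - 32·x + 16·x^2) + (-2 + 2·x)·Dx + (1 - 2·x + x^2)·Dx^2  (order 2).
h: a_k = 16, 32, -80, -320/3, 112/3, 224/5, -1744/45, -13952/315, -1072/45, …
ICs: h(0) = 16, h′(0) = 32.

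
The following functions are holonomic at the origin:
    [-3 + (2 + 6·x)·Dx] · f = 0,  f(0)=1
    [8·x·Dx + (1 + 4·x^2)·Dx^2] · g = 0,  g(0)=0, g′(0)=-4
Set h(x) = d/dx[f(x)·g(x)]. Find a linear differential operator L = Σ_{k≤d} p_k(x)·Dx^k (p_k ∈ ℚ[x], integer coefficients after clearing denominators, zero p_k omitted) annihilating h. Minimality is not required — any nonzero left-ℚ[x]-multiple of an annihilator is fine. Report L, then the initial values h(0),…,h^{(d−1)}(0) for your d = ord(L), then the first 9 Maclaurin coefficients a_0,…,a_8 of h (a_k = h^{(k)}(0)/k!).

L = (15 + 1440·x + 1656·x^2 - 3456·x^3 - 1296·x^4) + (172 + 1188·x + 3552·x^2 + 1152·x^3 - 12096·x^4 - 5184·x^5)·Dx + (36 + 152·x + 36·x^2 - 256·x^3 - 864·x^4 - 3456·x^5 - 1728·x^6)·Dx^2  (order 2).
h: a_k = -4, -12, 59/2, 5, -983/32, -35307/160, 841319/1280, -1294977/2240, 77121523/57344, …
ICs: h(0) = -4, h′(0) = -12.

f: a_k = 1, 3/2, -9/8, 27/16, -405/128, 1701/256, -15309/1024, 72171/2048, -2814669/32768, …
g: a_k = 0, -4, 0, 16/3, 0, -64/5, 0, 256/7, 0, …
Sym-product of L_f,L_g gives L₀ (≤ ord 2).
Differentiate: ansatz ord ≤ ord L₀ ⇒ L.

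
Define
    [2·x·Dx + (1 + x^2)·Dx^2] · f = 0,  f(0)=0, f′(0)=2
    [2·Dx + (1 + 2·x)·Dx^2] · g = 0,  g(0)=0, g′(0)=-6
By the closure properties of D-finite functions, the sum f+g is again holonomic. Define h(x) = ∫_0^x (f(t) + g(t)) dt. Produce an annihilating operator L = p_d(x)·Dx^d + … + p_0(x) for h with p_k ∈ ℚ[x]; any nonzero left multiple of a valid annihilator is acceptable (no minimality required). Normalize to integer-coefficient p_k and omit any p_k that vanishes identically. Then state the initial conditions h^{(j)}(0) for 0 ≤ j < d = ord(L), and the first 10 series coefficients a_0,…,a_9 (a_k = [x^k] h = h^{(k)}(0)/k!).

f: a_k = 0, 2, 0, -2/3, 0, 2/5, 0, -2/7, 0, 2/9, …
g: a_k = 0, -6, 6, -8, 12, -96/5, 32, -384/7, 96, -512/3, …
Weyl lclm of L_f,L_g ⇒ L₀ (ord ≤ 4).
Integrate: L := L₀·Dx.
L = (-2 - 12·x + 6·x^2 + 4·x^3)·Dx^2 + (-5 - 4·x - 9·x^2 + 12·x^3 + 8·x^4)·Dx^3 + (-1 - x + 2·x^2 + x^3 + 3·x^4 + 2·x^5)·Dx^4  (order 4).
h: a_k = 0, 0, -2, 2, -13/6, 12/5, -47/15, 32/7, -193/28, 32/3, …
ICs: h(0) = 0, h′(0) = 0, h′′(0) = -4, h′′′(0) = 12.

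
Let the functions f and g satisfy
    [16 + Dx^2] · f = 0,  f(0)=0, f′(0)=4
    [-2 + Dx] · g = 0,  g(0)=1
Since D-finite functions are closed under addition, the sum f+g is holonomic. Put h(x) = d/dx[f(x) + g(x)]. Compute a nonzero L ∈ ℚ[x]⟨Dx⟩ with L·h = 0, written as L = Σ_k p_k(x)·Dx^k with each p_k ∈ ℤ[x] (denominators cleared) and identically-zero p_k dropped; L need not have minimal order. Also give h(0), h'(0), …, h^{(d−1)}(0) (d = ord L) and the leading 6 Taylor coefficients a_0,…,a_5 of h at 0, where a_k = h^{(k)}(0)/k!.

f: a_k = 0, 4, 0, -32/3, 0, 128/15, …
g: a_k = 1, 2, 2, 4/3, 2/3, 4/15, …
L₀ := lclm(L_f,L_g); ord L₀ ≤ 2+1.
Derive L from L₀ (diff closure).
L = 32 - 16·Dx + 2·Dx^2 - Dx^3  (order 3).
h: a_k = 6, 4, -28, 8/3, 44, 8/15, …
ICs: h(0) = 6, h′(0) = 4, h′′(0) = -56.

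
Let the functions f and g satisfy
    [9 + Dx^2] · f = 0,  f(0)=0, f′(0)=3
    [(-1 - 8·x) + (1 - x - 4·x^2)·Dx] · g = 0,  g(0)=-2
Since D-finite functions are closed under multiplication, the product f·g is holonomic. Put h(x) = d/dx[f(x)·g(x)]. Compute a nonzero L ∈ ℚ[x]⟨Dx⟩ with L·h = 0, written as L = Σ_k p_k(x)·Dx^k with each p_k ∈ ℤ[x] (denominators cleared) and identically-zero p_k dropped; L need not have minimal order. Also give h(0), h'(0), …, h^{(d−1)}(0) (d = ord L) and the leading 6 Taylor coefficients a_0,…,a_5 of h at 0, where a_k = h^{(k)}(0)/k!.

f: a_k = 0, 3, 0, -9/2, 0, 81/40, …
g: a_k = -2, -2, -10, -18, -58, -130, …
Product ⇒ symmetric product L₀, ord ≤ 2.
Derive L from L₀ (diff closure).
L = (-33 - 162·x - 567·x^2 + 648·x^3 + 1296·x^4) + (6 + 66·x + 216·x^2 + 576·x^3)·Dx + (1 - 10·x - 31·x^2 + 72·x^3 + 144·x^4)·Dx^2  (order 2).
h: a_k = -6, -12, -63, -180, -2661/4, -18783/10, …
ICs: h(0) = -6, h′(0) = -12.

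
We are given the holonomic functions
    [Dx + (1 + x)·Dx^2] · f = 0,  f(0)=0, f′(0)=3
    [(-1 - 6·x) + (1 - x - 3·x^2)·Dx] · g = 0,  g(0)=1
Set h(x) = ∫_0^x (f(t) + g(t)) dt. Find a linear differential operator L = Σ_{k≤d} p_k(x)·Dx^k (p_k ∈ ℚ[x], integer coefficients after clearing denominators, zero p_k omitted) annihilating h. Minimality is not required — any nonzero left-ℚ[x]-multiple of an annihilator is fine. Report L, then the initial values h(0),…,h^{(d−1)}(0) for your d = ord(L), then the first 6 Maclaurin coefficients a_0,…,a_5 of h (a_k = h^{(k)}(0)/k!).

f: a_k = 0, 3, -3/2, 1, -3/4, 3/5, …
g: a_k = 1, 1, 4, 7, 19, 40, …
h₀=f+g: left-lcm gives L₀, ord ≤ 3.
Integrate: L := L₀·Dx.
L = (-58 - 350·x - 636·x^2 - 756·x^3 - 324·x^4)·Dx^2 + (-40 - 364·x - 976·x^2 - 1632·x^3 - 1530·x^4 - 540·x^5)·Dx^3 + (9 + 31·x + 27·x^2 - 115·x^3 - 345·x^4 - 333·x^5 - 108·x^6)·Dx^4  (order 4).
h: a_k = 0, 1, 2, 5/6, 2, 73/20, …
ICs: h(0) = 0, h′(0) = 1, h′′(0) = 4, h′′′(0) = 5.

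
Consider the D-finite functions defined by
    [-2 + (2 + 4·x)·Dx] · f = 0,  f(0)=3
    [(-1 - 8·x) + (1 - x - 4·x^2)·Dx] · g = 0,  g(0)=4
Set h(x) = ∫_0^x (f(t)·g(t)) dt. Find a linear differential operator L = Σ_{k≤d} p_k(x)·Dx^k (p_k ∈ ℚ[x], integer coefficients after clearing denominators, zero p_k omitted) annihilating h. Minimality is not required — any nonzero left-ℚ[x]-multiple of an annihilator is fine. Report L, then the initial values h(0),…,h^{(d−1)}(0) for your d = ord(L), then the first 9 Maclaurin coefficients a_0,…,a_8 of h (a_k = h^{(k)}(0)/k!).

f: a_k = 3, 3, -3/2, 3/2, -15/8, 21/8, -63/16, 99/16, -1287/128, …
g: a_k = 4, 4, 20, 36, 116, 260, 724, 1764, 4660, …
h₀=f·g: eliminate ⇒ L₀, order ≤ 1·1.
∫: right-multiply L₀ by Dx.
L = (2 + 9·x + 12·x^2)·Dx + (-1 - x + 6·x^2 + 8·x^3)·Dx^2  (order 2).
h: a_k = 0, 12, 12, 22, 42, 849/10, 369/2, 11157/28, 3621/4, …
ICs: h(0) = 0, h′(0) = 12.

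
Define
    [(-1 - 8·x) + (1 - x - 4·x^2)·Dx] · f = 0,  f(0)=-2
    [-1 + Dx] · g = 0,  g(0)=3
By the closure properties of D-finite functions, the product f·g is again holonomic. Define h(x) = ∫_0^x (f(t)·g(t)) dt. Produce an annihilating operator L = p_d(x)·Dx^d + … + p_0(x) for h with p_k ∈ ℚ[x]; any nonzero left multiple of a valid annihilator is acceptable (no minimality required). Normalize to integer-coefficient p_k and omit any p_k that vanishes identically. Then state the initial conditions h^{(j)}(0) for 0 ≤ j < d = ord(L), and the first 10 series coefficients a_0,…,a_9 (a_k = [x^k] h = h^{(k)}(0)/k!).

L = (2 + 7·x - 4·x^2)·Dx + (-1 + x + 4·x^2)·Dx^2  (order 2).
h: a_k = 0, -6, -6, -13, -22, -977/20, -5963/60, -26971/120, -831287/1680, -68891713/60480, …
ICs: h(0) = 0, h′(0) = -6.

f: a_k = -2, -2, -10, -18, -58, -130, -362, -882, -2330, -5858, …
g: a_k = 3, 3, 3/2, 1/2, 1/8, 1/40, 1/240, 1/1680, 1/13440, 1/120960, …
Sym-product of L_f,L_g gives L₀ (≤ ord 1).
h=∫h₀ ⇒ L = L₀·Dx.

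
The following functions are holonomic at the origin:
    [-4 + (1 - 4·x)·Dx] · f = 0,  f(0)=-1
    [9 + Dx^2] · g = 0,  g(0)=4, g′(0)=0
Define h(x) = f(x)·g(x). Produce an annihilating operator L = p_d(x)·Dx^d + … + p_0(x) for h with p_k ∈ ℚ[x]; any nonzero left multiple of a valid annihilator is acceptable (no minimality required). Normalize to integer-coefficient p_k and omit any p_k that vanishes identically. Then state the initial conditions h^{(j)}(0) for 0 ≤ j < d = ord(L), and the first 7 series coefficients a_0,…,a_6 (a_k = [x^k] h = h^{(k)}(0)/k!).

L = (-9 + 36·x) + 8·Dx + (-1 + 4·x)·Dx^2  (order 2).
h: a_k = -4, -16, -46, -184, -1499/2, -2998, -239759/20, …
ICs: h(0) = -4, h′(0) = -16.

f: a_k = -1, -4, -16, -64, -256, -1024, -4096, …
g: a_k = 4, 0, -18, 0, 27/2, 0, -81/20, …
f·g: L₀ = L_f ⊗_s L_g, ord ≤ 1·2.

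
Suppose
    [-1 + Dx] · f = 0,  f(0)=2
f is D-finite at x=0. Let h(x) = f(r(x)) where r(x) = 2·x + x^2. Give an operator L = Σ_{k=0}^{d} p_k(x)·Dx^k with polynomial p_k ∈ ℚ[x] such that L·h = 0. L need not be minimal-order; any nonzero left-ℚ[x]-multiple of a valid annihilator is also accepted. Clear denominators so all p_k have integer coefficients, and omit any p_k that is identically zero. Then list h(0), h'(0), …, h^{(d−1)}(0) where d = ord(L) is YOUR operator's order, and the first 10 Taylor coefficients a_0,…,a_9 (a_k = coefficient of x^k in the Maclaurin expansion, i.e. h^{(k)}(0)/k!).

L = (-2 - 2·x) + Dx  (order 1).
h: a_k = 2, 4, 6, 20/3, 19/3, 26/5, 173/45, 814/315, 45/28, 5281/5670, …
ICs: h(0) = 2.

f: a_k = 2, 2, 1, 1/3, 1/12, 1/60, 1/360, 1/2520, 1/20160, 1/181440, …
h₀=f(r): pull back L_f along r ⇒ L₀.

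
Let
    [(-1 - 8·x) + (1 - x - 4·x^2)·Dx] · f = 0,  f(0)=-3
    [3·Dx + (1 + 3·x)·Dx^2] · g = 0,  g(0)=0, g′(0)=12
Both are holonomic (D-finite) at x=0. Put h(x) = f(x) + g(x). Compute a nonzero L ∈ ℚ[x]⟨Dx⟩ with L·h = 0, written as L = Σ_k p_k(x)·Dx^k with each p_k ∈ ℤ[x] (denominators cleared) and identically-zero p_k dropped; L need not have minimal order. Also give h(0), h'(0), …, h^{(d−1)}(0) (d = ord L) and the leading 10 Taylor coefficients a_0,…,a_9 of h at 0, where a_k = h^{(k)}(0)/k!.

L = (342 + 2178·x + 6624·x^2 + 6336·x^3 + 6912·x^4)·Dx + (36 + 696·x + 4356·x^2 + 10176·x^3 + 12960·x^4 + 11520·x^5)·Dx^2 + (-13 - 101·x - 191·x^2 + 225·x^3 + 1440·x^4 + 2928·x^5 + 2304·x^6)·Dx^3  (order 3).
h: a_k = -3, 9, -33, 9, -168, -3/5, -1029, -513/7, -13551/2, -39, …
ICs: h(0) = -3, h′(0) = 9, h′′(0) = -66.

f: a_k = -3, -3, -15, -27, -87, -195, -543, -1323, -3495, -8787, …
g: a_k = 0, 12, -18, 36, -81, 972/5, -486, 8748/7, -6561/2, 8748, …
Sum ⇒ L₀ = lclm(L_f,L_g) in ℚ(x)⟨Dx⟩.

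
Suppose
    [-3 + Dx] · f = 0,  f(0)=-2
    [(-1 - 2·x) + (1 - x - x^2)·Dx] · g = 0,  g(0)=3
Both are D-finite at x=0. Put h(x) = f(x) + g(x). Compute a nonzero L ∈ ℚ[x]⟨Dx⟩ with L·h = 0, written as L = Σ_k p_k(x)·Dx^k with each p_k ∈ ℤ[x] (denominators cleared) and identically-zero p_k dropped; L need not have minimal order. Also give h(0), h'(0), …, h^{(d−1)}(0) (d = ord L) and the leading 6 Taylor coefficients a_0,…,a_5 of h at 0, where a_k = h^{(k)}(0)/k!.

L = (3 + 9·x + 45·x^2 + 18·x^3) + (5 - 24·x - 15·x^2 + 18·x^3 + 9·x^4)·Dx + (-2 + 7·x - 8·x^3 - 3·x^4)·Dx^2  (order 2).
h: a_k = 1, -3, -3, 0, 33/4, 399/20, …
ICs: h(0) = 1, h′(0) = -3.

f: a_k = -2, -6, -9, -9, -27/4, -81/20, …
g: a_k = 3, 3, 6, 9, 15, 24, …
Weyl lclm of L_f,L_g ⇒ L₀ (ord ≤ 2).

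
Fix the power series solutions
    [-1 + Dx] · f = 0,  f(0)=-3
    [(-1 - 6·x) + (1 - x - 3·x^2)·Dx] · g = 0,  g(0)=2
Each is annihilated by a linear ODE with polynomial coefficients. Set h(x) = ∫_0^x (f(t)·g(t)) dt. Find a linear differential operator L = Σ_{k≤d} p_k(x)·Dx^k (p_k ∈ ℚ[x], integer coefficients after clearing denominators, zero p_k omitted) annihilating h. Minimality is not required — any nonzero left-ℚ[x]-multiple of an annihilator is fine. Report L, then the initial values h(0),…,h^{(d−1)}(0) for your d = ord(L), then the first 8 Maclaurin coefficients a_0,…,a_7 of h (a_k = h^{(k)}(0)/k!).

L = (2 + 5·x - 3·x^2)·Dx + (-1 + x + 3·x^2)·Dx^2  (order 2).
h: a_k = 0, -6, -6, -11, -35/2, -677/20, -3793/60, -106447/840, …
ICs: h(0) = 0, h′(0) = -6.

f: a_k = -3, -3, -3/2, -1/2, -1/8, -1/40, -1/240, -1/1680, …
g: a_k = 2, 2, 8, 14, 38, 80, 194, 434, …
h₀=f·g: eliminate ⇒ L₀, order ≤ 1·1.
h=∫₀ˣh₀: take L = L₀·Dx.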